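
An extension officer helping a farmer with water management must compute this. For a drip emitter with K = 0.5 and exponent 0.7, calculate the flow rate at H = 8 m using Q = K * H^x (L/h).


Q = K * H^x
  = 0.5 * 8^0.7
  = 0.5 * 4.2871
  = 2.14 L/h


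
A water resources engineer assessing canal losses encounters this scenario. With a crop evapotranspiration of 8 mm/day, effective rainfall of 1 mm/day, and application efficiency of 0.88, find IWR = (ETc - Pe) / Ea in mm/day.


IWR = (ETc - Pe) / Ea
    = (8 - 1) / 0.88
    = 7 / 0.88
    = 7.95 mm/day


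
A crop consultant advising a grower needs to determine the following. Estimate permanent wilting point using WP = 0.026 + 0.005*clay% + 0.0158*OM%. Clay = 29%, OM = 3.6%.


WP = 0.026 + 0.005*29 + 0.0158*3.6
   = 0.026 + 0.1450 + 0.0569
   = 0.2279


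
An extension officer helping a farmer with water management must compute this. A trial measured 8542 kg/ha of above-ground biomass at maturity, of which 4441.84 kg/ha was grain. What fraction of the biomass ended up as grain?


HI = grain_yield / biomass
   = 4441.84 / 8542
   = 0.52


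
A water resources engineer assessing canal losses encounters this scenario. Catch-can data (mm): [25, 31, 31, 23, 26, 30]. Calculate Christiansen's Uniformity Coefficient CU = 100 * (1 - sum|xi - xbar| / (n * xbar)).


xbar = 166 / 6 = 27.667
sum|xi - xbar| = 18
CU = 100 * (1 - 18 / (6 * 27.667))
   = 100 * (1 - 0.1084)
   = 89.16%


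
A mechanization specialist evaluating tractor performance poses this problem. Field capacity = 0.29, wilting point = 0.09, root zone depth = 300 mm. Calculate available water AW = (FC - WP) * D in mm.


AW = (FC - WP) * D
   = (0.29 - 0.09) * 300
   = 0.20 * 300
   = 60 mm


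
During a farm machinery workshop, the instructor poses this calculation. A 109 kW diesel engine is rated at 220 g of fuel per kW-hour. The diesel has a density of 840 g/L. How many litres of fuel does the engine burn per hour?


FC = P * BSFC / rho_fuel
   = 109 * 220 / 840
   = 23980 / 840
   = 28.55 L/h


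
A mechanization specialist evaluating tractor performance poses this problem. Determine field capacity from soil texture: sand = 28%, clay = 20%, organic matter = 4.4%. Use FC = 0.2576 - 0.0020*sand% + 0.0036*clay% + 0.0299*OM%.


FC = 0.2576 - 0.0020*28 + 0.0036*20 + 0.0299*4.4
   = 0.2576 - 0.0560 + 0.0720 + 0.1316
   = 0.4052


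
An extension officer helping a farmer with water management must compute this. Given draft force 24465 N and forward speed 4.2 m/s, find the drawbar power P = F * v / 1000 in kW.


P = F * v / 1000
  = 24465 * 4.2 / 1000
  = 102753 / 1000
  = 102.75 kW


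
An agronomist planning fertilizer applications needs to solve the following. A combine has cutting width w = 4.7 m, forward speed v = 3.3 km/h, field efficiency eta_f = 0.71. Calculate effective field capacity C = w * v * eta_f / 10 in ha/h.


C = w * v * eta_f / 10
  = 4.7 * 3.3 * 0.71 / 10
  = 11.01 / 10
  = 1.10 ha/h


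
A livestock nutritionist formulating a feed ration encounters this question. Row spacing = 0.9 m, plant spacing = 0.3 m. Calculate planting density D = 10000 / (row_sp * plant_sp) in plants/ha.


D = 10000 / (row_sp * plant_sp)
  = 10000 / (0.9 * 0.3)
  = 10000 / 0.2700
  = 37037.04 plants/ha


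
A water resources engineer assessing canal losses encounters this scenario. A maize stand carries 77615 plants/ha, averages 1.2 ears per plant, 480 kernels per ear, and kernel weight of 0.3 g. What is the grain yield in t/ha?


Y = density * ears * kernels * kw
  = 77615 * 1.2 * 480 * 0.3 g/ha
  = 13411872 g/ha
  = 13411.87 kg/ha = 13.41 t/ha


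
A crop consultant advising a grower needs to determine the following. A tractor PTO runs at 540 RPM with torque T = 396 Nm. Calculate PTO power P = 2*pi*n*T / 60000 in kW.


P = 2*pi*n*T / 60000
  = 2*pi * 540 * 396 / 60000
  = 1343596.35 / 60000
  = 22.39 kW


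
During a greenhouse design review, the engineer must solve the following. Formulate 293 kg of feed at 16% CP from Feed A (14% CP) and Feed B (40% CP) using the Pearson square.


parts_A = CP_b - target = 40 - 16 = 24
parts_B = target - CP_a = 16 - 14 = 2
total_parts = 24 + 2 = 26
Feed A = 293 * 24 / 26 = 270.46 kg
Feed B = 293 * 2 / 26 = 22.54 kg

270.46 kg


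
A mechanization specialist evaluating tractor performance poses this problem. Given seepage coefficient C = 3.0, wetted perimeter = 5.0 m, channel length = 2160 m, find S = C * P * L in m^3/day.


S = C * P * L
  = 3.0 * 5.0 * 2160
  = 32400 m^3/day


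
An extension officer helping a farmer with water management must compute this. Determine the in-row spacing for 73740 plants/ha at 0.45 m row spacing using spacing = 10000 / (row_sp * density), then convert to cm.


spacing = 10000 / (row_sp * density)
        = 10000 / (0.45 * 73740)
        = 10000 / 33183
        = 0.30136 m = 30.14 cm


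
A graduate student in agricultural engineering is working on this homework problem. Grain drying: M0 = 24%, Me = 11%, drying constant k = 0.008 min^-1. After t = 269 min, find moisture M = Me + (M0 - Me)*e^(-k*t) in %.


M = Me + (M0 - Me) * e^(-k*t)
  = 11 + (24 - 11) * e^(-0.008*269)
  = 11 + 13 * e^(-2.152)
  = 11 + 13 * 0.11625
  = 11 + 1.5113
  = 12.51%


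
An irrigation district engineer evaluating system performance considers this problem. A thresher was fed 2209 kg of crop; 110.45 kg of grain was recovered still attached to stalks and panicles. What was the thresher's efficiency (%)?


eta = (total - unthreshed) / total * 100
    = (2209 - 110.45) / 2209 * 100
    = 2098.55 / 2209 * 100
    = 95%


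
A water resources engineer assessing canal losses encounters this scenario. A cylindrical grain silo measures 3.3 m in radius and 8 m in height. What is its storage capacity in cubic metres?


V = pi * r^2 * h
  = pi * 3.3^2 * 8
  = pi * 10.89 * 8
  = 273.70 m^3


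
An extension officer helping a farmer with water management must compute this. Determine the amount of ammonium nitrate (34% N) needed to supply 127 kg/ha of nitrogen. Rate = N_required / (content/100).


Rate = N_required / (N_content / 100)
     = 127 / (34 / 100)
     = 127 / 0.34
     = 373.53 kg/ha


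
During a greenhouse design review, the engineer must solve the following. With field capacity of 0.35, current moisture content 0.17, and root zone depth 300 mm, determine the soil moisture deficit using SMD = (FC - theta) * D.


SMD = (FC - theta) * D
    = (0.35 - 0.17) * 300
    = 0.180 * 300
    = 54 mm


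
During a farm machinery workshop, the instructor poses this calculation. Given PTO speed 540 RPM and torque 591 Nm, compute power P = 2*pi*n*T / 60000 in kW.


P = 2*pi*n*T / 60000
  = 2*pi * 540 * 591 / 60000
  = 2005215.76 / 60000
  = 33.42 kW


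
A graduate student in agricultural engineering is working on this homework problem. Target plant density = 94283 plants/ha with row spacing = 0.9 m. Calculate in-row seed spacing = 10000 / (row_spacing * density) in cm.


spacing = 10000 / (row_sp * density)
        = 10000 / (0.9 * 94283)
        = 10000 / 84854.70
        = 0.11785 m = 11.78 cm


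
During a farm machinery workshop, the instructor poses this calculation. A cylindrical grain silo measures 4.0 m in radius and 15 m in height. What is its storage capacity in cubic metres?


V = pi * r^2 * h
  = pi * 4.0^2 * 15
  = pi * 16 * 15
  = 753.98 m^3


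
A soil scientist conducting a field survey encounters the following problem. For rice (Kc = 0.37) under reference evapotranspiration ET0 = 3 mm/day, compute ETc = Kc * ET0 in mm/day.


ETc = Kc * ET0
    = 0.37 * 3
    = 1.11 mm/day


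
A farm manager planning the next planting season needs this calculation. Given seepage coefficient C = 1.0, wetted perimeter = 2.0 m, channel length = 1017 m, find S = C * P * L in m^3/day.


S = C * P * L
  = 1.0 * 2.0 * 1017
  = 2034 m^3/day


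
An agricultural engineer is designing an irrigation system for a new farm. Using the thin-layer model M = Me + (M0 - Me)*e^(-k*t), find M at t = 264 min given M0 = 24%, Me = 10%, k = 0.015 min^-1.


M = Me + (M0 - Me) * e^(-k*t)
  = 10 + (24 - 10) * e^(-0.015*264)
  = 10 + 14 * e^(-3.960)
  = 10 + 14 * 0.01906
  = 10 + 0.2669
  = 10.27%


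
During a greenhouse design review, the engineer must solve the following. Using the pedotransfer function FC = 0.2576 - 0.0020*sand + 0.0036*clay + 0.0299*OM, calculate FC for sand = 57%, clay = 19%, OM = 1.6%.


FC = 0.2576 - 0.0020*57 + 0.0036*19 + 0.0299*1.6
   = 0.2576 - 0.1140 + 0.0684 + 0.0478
   = 0.2598


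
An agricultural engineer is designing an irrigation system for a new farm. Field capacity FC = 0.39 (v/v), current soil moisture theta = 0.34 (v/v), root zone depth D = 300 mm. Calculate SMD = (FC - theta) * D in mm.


SMD = (FC - theta) * D
    = (0.39 - 0.34) * 300
    = 0.050 * 300
    = 15 mm


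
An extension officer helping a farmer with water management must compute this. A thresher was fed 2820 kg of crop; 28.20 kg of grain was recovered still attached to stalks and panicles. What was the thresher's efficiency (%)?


eta = (total - unthreshed) / total * 100
    = (2820 - 28.20) / 2820 * 100
    = 2791.80 / 2820 * 100
    = 99%


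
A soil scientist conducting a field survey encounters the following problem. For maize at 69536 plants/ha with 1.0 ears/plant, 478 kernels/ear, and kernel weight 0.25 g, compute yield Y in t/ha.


Y = density * ears * kernels * kw
  = 69536 * 1.0 * 478 * 0.25 g/ha
  = 8309552 g/ha
  = 8309.55 kg/ha = 8.31 t/ha


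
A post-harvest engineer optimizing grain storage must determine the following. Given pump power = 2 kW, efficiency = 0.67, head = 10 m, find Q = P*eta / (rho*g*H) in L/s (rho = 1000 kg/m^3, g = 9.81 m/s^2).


Q = (P * 1000 * eta) / (rho * g * H)
  = (2 * 1000 * 0.67) / (1000 * 9.81 * 10)
  = 1340 / 98100
  = 0.01366 m^3/s = 13.66 L/s


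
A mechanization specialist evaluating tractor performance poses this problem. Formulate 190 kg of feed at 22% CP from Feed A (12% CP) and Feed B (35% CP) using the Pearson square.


parts_A = CP_b - target = 35 - 22 = 13
parts_B = target - CP_a = 22 - 12 = 10
total_parts = 13 + 10 = 23
Feed A = 190 * 13 / 23 = 107.39 kg
Feed B = 190 * 10 / 23 = 82.61 kg

107.39 kg


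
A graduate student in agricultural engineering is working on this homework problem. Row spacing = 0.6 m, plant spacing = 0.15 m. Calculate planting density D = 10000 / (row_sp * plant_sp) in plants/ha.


D = 10000 / (row_sp * plant_sp)
  = 10000 / (0.6 * 0.15)
  = 10000 / 0.0900
  = 111111.11 plants/ha


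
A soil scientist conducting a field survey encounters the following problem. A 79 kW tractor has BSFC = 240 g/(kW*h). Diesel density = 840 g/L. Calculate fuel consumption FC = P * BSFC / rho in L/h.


FC = P * BSFC / rho_fuel
   = 79 * 240 / 840
   = 18960 / 840
   = 22.57 L/h


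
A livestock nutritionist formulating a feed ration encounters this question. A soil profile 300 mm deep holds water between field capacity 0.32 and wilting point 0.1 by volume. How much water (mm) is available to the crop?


AW = (FC - WP) * D
   = (0.32 - 0.1) * 300
   = 0.22 * 300
   = 66 mm


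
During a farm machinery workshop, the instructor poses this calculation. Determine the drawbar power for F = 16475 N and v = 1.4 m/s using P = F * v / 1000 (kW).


P = F * v / 1000
  = 16475 * 1.4 / 1000
  = 23065 / 1000
  = 23.07 kW


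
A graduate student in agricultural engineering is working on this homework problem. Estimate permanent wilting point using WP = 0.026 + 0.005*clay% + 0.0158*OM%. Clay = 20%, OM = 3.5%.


WP = 0.026 + 0.005*20 + 0.0158*3.5
   = 0.026 + 0.1000 + 0.0553
   = 0.1813


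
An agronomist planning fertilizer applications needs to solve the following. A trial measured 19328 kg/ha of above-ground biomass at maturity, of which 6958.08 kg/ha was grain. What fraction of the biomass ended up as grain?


HI = grain_yield / biomass
   = 6958.08 / 19328
   = 0.36


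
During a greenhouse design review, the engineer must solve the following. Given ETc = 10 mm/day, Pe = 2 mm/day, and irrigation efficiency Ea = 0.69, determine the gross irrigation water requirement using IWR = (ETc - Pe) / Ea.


IWR = (ETc - Pe) / Ea
    = (10 - 2) / 0.69
    = 8 / 0.69
    = 11.59 mm/day


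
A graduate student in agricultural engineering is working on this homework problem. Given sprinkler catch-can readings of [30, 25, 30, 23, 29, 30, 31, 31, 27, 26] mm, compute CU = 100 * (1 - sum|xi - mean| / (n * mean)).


xbar = 282 / 10 = 28.200
sum|xi - xbar| = 23.600
CU = 100 * (1 - 23.600 / (10 * 28.200))
   = 100 * (1 - 0.0837)
   = 91.63%


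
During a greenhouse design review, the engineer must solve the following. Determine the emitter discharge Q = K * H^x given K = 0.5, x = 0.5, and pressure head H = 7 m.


Q = K * H^x
  = 0.5 * 7^0.5
  = 0.5 * 2.6458
  = 1.32 L/h


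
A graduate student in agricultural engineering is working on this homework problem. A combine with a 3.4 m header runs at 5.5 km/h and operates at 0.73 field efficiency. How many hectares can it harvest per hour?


C = w * v * eta_f / 10
  = 3.4 * 5.5 * 0.73 / 10
  = 13.65 / 10
  = 1.37 ha/h


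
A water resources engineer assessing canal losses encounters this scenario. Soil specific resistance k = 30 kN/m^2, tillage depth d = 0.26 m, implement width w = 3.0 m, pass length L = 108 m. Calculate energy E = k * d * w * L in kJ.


E = k * d * w * L
  = 30 * 0.26 * 3.0 * 108
  = 2527.20 kJ


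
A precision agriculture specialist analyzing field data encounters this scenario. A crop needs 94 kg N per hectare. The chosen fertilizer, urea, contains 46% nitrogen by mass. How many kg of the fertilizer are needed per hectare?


Rate = N_required / (N_content / 100)
     = 94 / (46 / 100)
     = 94 / 0.46
     = 204.35 kg/ha


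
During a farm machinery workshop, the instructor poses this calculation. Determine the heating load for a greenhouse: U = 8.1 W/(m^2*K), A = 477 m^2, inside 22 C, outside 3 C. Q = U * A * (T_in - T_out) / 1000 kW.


dT = 22 - (3) = 19 K
Q = U * A * dT
  = 8.1 * 477 * 19
  = 73410.30 W = 73.41 kW


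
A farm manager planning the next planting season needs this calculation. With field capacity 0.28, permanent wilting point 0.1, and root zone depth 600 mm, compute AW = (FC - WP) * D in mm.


AW = (FC - WP) * D
   = (0.28 - 0.1) * 600
   = 0.18 * 600
   = 108 mm


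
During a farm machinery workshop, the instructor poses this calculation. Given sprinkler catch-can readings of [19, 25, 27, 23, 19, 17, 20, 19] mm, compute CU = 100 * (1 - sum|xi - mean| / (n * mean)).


xbar = 169 / 8 = 21.125
sum|xi - xbar| = 23.250
CU = 100 * (1 - 23.250 / (8 * 21.125))
   = 100 * (1 - 0.1376)
   = 86.24%


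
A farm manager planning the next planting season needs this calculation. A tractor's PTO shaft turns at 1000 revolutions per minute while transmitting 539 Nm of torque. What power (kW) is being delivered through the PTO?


P = 2*pi*n*T / 60000
  = 2*pi * 1000 * 539 / 60000
  = 3386636.88 / 60000
  = 56.44 kW


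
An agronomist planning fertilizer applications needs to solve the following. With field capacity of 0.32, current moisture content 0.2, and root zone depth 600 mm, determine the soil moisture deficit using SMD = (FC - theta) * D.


SMD = (FC - theta) * D
    = (0.32 - 0.2) * 600
    = 0.120 * 600
    = 72 mm


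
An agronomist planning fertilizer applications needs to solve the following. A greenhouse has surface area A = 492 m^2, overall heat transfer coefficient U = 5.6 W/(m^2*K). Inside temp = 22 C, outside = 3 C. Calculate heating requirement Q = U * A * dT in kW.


dT = 22 - (3) = 19 K
Q = U * A * dT
  = 5.6 * 492 * 19
  = 52348.80 W = 52.35 kW


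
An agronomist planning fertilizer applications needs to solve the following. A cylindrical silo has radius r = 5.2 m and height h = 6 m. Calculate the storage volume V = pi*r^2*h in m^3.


V = pi * r^2 * h
  = pi * 5.2^2 * 6
  = pi * 27.04 * 6
  = 509.69 m^3


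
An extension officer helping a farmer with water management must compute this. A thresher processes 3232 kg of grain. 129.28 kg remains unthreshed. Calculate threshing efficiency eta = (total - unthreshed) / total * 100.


eta = (total - unthreshed) / total * 100
    = (3232 - 129.28) / 3232 * 100
    = 3102.72 / 3232 * 100
    = 96%


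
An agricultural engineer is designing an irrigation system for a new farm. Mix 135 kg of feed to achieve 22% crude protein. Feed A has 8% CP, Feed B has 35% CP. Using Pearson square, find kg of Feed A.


parts_A = CP_b - target = 35 - 22 = 13
parts_B = target - CP_a = 22 - 8 = 14
total_parts = 13 + 14 = 27
Feed A = 135 * 13 / 27 = 65 kg
Feed B = 135 * 14 / 27 = 70 kg

65 kg


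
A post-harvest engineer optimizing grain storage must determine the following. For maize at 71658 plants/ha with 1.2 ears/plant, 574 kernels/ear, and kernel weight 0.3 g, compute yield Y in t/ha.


Y = density * ears * kernels * kw
  = 71658 * 1.2 * 574 * 0.3 g/ha
  = 14807409.12 g/ha
  = 14807.41 kg/ha = 14.81 t/ha


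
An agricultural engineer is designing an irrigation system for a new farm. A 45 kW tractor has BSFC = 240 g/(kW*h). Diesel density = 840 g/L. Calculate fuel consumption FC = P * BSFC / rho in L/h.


FC = P * BSFC / rho_fuel
   = 45 * 240 / 840
   = 10800 / 840
   = 12.86 L/h


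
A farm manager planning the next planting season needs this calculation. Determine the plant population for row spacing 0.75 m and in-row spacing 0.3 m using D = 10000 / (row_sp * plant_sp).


D = 10000 / (row_sp * plant_sp)
  = 10000 / (0.75 * 0.3)
  = 10000 / 0.2250
  = 44444.44 plants/ha


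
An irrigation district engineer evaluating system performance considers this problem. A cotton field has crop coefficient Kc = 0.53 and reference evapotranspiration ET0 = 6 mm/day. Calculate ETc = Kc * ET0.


ETc = Kc * ET0
    = 0.53 * 6
    = 3.18 mm/day


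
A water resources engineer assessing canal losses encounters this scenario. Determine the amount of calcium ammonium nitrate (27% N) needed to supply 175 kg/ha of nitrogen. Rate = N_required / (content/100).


Rate = N_required / (N_content / 100)
     = 175 / (27 / 100)
     = 175 / 0.27
     = 648.15 kg/ha


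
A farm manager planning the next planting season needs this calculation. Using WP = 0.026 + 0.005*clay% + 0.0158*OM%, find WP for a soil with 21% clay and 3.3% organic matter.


WP = 0.026 + 0.005*21 + 0.0158*3.3
   = 0.026 + 0.1050 + 0.0521
   = 0.1831


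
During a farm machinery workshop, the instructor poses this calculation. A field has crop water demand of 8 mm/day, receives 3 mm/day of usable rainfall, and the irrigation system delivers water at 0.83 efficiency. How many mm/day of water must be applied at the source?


IWR = (ETc - Pe) / Ea
    = (8 - 3) / 0.83
    = 5 / 0.83
    = 6.02 mm/day


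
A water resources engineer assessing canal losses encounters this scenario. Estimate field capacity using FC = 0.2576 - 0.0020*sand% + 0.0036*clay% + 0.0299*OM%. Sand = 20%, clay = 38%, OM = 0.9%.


FC = 0.2576 - 0.0020*20 + 0.0036*38 + 0.0299*0.9
   = 0.2576 - 0.0400 + 0.1368 + 0.0269
   = 0.3813


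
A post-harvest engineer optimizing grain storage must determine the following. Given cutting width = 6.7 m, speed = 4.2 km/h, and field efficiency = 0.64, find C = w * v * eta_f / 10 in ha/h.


C = w * v * eta_f / 10
  = 6.7 * 4.2 * 0.64 / 10
  = 18.01 / 10
  = 1.80 ha/h


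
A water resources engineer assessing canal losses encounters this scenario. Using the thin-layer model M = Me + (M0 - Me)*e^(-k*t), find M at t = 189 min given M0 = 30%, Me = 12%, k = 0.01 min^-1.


M = Me + (M0 - Me) * e^(-k*t)
  = 12 + (30 - 12) * e^(-0.01*189)
  = 12 + 18 * e^(-1.890)
  = 12 + 18 * 0.15107
  = 12 + 2.7193
  = 14.72%


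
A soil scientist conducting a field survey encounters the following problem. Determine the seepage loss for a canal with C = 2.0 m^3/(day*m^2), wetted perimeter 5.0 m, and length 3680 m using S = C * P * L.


S = C * P * L
  = 2.0 * 5.0 * 3680
  = 36800 m^3/day


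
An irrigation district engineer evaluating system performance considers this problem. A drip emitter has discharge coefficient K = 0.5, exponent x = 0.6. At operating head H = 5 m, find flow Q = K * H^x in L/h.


Q = K * H^x
  = 0.5 * 5^0.6
  = 0.5 * 2.6265
  = 1.31 L/h


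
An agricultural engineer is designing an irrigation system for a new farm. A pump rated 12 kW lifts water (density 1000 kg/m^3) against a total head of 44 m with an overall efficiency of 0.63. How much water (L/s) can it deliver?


Q = (P * 1000 * eta) / (rho * g * H)
  = (12 * 1000 * 0.63) / (1000 * 9.81 * 44)
  = 7560 / 431640
  = 0.01751 m^3/s = 17.51 L/s


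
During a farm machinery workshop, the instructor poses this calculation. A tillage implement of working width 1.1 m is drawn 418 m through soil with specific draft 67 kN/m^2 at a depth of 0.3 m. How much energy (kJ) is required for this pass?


E = k * d * w * L
  = 67 * 0.3 * 1.1 * 418
  = 9241.98 kJ


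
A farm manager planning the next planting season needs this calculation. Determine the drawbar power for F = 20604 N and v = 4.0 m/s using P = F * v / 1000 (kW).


P = F * v / 1000
  = 20604 * 4.0 / 1000
  = 82416 / 1000
  = 82.42 kW


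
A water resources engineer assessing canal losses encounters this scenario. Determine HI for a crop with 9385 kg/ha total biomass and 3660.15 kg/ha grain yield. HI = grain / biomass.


HI = grain_yield / biomass
   = 3660.15 / 9385
   = 0.39


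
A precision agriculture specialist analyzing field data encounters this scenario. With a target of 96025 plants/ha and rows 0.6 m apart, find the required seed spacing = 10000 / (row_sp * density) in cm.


spacing = 10000 / (row_sp * density)
        = 10000 / (0.6 * 96025)
        = 10000 / 57615
        = 0.17357 m = 17.36 cm


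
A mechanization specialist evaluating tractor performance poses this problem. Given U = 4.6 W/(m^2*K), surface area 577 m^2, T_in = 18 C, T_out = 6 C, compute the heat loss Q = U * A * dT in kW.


dT = 18 - (6) = 12 K
Q = U * A * dT
  = 4.6 * 577 * 12
  = 31850.40 W = 31.85 kW


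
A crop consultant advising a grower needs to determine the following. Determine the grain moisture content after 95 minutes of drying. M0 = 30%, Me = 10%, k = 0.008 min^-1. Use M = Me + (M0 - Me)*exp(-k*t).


M = Me + (M0 - Me) * e^(-k*t)
  = 10 + (30 - 10) * e^(-0.008*95)
  = 10 + 20 * e^(-0.760)
  = 10 + 20 * 0.46767
  = 10 + 9.3533
  = 19.35%


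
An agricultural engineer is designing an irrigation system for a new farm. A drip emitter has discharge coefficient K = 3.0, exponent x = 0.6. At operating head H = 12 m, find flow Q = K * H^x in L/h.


Q = K * H^x
  = 3.0 * 12^0.6
  = 3.0 * 4.4413
  = 13.32 L/h


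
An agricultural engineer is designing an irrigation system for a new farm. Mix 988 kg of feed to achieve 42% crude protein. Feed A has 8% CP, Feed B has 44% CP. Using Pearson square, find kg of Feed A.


parts_A = CP_b - target = 44 - 42 = 2
parts_B = target - CP_a = 42 - 8 = 34
total_parts = 2 + 34 = 36
Feed A = 988 * 2 / 36 = 54.89 kg
Feed B = 988 * 34 / 36 = 933.11 kg

54.89 kg


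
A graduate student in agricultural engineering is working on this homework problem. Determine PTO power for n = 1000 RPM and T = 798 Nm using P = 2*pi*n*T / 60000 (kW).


P = 2*pi*n*T / 60000
  = 2*pi * 1000 * 798 / 60000
  = 5013981.88 / 60000
  = 83.57 kW


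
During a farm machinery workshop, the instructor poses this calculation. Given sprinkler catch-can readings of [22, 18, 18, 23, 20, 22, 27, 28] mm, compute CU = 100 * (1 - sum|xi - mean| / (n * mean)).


xbar = 178 / 8 = 22.250
sum|xi - xbar| = 22.500
CU = 100 * (1 - 22.500 / (8 * 22.250))
   = 100 * (1 - 0.1264)
   = 87.36%


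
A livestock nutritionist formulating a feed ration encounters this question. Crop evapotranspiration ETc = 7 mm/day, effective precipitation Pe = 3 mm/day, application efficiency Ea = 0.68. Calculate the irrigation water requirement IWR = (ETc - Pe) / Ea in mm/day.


IWR = (ETc - Pe) / Ea
    = (7 - 3) / 0.68
    = 4 / 0.68
    = 5.88 mm/day


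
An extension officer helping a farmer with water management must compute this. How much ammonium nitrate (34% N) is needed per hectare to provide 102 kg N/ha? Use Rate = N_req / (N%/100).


Rate = N_required / (N_content / 100)
     = 102 / (34 / 100)
     = 102 / 0.34
     = 300 kg/ha


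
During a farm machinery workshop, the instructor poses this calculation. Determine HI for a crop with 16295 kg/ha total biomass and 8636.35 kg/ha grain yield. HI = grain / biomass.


HI = grain_yield / biomass
   = 8636.35 / 16295
   = 0.53


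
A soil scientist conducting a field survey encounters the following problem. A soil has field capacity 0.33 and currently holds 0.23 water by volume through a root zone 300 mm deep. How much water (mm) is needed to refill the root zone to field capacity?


SMD = (FC - theta) * D
    = (0.33 - 0.23) * 300
    = 0.100 * 300
    = 30 mm


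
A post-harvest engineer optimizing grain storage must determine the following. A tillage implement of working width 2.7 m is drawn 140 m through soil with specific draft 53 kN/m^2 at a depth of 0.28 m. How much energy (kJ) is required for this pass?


E = k * d * w * L
  = 53 * 0.28 * 2.7 * 140
  = 5609.52 kJ


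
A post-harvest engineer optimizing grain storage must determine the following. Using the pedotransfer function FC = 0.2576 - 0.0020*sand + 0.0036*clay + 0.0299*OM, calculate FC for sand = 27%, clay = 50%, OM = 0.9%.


FC = 0.2576 - 0.0020*27 + 0.0036*50 + 0.0299*0.9
   = 0.2576 - 0.0540 + 0.1800 + 0.0269
   = 0.4105


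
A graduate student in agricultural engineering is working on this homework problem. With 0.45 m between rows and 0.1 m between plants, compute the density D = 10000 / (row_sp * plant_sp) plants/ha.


D = 10000 / (row_sp * plant_sp)
  = 10000 / (0.45 * 0.1)
  = 10000 / 0.0450
  = 222222.22 plants/ha


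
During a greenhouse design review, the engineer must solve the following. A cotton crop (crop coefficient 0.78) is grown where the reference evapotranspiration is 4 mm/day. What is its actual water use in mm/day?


ETc = Kc * ET0
    = 0.78 * 4
    = 3.12 mm/day


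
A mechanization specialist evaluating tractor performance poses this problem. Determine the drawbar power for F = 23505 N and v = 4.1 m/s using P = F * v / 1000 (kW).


P = F * v / 1000
  = 23505 * 4.1 / 1000
  = 96370.50 / 1000
  = 96.37 kW


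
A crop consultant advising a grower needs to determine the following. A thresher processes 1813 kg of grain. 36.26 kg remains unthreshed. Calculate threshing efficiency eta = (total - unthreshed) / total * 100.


eta = (total - unthreshed) / total * 100
    = (1813 - 36.26) / 1813 * 100
    = 1776.74 / 1813 * 100
    = 98%


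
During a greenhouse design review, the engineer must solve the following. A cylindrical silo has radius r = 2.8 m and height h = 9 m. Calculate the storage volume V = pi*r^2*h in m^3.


V = pi * r^2 * h
  = pi * 2.8^2 * 9
  = pi * 7.84 * 9
  = 221.67 m^3


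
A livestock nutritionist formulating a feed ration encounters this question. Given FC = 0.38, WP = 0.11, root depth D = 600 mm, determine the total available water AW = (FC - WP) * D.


AW = (FC - WP) * D
   = (0.38 - 0.11) * 600
   = 0.27 * 600
   = 162 mm


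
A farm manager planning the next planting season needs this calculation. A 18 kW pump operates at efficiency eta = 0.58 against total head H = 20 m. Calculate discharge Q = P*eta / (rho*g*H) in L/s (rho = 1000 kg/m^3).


Q = (P * 1000 * eta) / (rho * g * H)
  = (18 * 1000 * 0.58) / (1000 * 9.81 * 20)
  = 10440 / 196200
  = 0.05321 m^3/s = 53.21 L/s


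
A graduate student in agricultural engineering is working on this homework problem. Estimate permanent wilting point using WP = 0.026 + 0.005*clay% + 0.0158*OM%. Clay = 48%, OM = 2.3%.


WP = 0.026 + 0.005*48 + 0.0158*2.3
   = 0.026 + 0.2400 + 0.0363
   = 0.3023


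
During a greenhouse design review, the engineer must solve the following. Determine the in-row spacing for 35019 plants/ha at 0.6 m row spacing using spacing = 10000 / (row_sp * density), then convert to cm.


spacing = 10000 / (row_sp * density)
        = 10000 / (0.6 * 35019)
        = 10000 / 21011.40
        = 0.47593 m = 47.59 cm


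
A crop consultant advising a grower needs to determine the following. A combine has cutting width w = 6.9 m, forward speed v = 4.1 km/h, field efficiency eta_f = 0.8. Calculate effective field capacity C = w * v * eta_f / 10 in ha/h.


C = w * v * eta_f / 10
  = 6.9 * 4.1 * 0.8 / 10
  = 22.63 / 10
  = 2.26 ha/h


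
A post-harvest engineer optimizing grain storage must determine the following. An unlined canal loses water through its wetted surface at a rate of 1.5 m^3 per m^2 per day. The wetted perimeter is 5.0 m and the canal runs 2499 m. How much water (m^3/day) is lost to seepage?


S = C * P * L
  = 1.5 * 5.0 * 2499
  = 18742.50 m^3/day


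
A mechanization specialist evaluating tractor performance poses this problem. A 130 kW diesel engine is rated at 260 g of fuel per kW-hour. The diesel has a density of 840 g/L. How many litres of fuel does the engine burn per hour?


FC = P * BSFC / rho_fuel
   = 130 * 260 / 840
   = 33800 / 840
   = 40.24 L/h


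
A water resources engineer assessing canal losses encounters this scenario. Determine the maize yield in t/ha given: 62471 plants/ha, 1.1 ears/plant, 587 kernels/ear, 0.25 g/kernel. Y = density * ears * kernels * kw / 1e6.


Y = density * ears * kernels * kw
  = 62471 * 1.1 * 587 * 0.25 g/ha
  = 10084381.18 g/ha
  = 10084.38 kg/ha = 10.08 t/ha


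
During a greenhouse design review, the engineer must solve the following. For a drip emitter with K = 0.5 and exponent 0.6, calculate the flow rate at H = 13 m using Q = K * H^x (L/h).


Q = K * H^x
  = 0.5 * 13^0.6
  = 0.5 * 4.6598
  = 2.33 L/h


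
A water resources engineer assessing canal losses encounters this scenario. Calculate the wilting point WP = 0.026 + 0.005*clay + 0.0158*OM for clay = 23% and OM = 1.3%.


WP = 0.026 + 0.005*23 + 0.0158*1.3
   = 0.026 + 0.1150 + 0.0205
   = 0.1615


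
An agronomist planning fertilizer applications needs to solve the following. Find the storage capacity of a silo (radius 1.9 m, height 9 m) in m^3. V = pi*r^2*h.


V = pi * r^2 * h
  = pi * 1.9^2 * 9
  = pi * 3.61 * 9
  = 102.07 m^3


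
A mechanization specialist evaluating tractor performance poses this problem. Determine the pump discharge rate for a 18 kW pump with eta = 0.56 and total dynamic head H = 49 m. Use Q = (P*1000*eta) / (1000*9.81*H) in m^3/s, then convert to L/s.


Q = (P * 1000 * eta) / (rho * g * H)
  = (18 * 1000 * 0.56) / (1000 * 9.81 * 49)
  = 10080 / 480690
  = 0.02097 m^3/s = 20.97 L/s


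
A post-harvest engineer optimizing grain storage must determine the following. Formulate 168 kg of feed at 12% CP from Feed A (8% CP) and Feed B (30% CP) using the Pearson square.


parts_A = CP_b - target = 30 - 12 = 18
parts_B = target - CP_a = 12 - 8 = 4
total_parts = 18 + 4 = 22
Feed A = 168 * 18 / 22 = 137.45 kg
Feed B = 168 * 4 / 22 = 30.55 kg

137.45 kg


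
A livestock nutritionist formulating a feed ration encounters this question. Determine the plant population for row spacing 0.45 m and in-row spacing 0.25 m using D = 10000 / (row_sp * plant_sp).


D = 10000 / (row_sp * plant_sp)
  = 10000 / (0.45 * 0.25)
  = 10000 / 0.1125
  = 88888.89 plants/ha


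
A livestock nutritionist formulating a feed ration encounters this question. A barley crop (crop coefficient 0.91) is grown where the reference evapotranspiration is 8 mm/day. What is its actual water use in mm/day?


ETc = Kc * ET0
    = 0.91 * 8
    = 7.28 mm/day


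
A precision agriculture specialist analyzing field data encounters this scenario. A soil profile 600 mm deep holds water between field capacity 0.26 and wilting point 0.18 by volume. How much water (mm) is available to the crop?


AW = (FC - WP) * D
   = (0.26 - 0.18) * 600
   = 0.08 * 600
   = 48 mm


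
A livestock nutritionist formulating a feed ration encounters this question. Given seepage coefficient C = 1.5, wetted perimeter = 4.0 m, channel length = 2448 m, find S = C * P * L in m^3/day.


S = C * P * L
  = 1.5 * 4.0 * 2448
  = 14688 m^3/day


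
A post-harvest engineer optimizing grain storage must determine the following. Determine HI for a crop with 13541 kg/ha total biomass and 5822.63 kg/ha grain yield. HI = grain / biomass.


HI = grain_yield / biomass
   = 5822.63 / 13541
   = 0.43


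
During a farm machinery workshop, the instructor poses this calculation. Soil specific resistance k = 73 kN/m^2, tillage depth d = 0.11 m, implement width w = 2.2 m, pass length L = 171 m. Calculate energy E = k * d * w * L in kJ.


E = k * d * w * L
  = 73 * 0.11 * 2.2 * 171
  = 3020.89 kJ


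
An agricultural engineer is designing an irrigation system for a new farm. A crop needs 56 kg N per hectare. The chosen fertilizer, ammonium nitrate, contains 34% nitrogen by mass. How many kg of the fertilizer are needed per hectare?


Rate = N_required / (N_content / 100)
     = 56 / (34 / 100)
     = 56 / 0.34
     = 164.71 kg/ha


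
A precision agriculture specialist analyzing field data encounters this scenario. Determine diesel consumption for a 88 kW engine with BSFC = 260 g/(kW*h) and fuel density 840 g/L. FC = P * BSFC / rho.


FC = P * BSFC / rho_fuel
   = 88 * 260 / 840
   = 22880 / 840
   = 27.24 L/h


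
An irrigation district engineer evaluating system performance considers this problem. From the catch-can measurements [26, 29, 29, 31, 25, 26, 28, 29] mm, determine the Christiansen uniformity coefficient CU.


xbar = 223 / 8 = 27.875
sum|xi - xbar| = 13.250
CU = 100 * (1 - 13.250 / (8 * 27.875))
   = 100 * (1 - 0.0594)
   = 94.06%


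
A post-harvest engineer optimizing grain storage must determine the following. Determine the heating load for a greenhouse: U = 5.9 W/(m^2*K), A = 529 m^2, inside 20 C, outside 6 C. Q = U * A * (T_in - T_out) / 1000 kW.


dT = 20 - (6) = 14 K
Q = U * A * dT
  = 5.9 * 529 * 14
  = 43695.40 W = 43.70 kW


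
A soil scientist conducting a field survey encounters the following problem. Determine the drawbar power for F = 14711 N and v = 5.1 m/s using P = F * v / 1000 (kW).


P = F * v / 1000
  = 14711 * 5.1 / 1000
  = 75026.10 / 1000
  = 75.03 kW


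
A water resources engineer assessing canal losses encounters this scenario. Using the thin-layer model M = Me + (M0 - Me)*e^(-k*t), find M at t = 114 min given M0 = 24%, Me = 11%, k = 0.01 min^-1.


M = Me + (M0 - Me) * e^(-k*t)
  = 11 + (24 - 11) * e^(-0.01*114)
  = 11 + 13 * e^(-1.140)
  = 11 + 13 * 0.31982
  = 11 + 4.1576
  = 15.16%


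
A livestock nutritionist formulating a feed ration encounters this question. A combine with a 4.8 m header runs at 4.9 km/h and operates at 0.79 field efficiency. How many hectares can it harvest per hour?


C = w * v * eta_f / 10
  = 4.8 * 4.9 * 0.79 / 10
  = 18.58 / 10
  = 1.86 ha/h


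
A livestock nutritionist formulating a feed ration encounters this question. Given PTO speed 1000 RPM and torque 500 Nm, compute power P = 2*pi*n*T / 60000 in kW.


P = 2*pi*n*T / 60000
  = 2*pi * 1000 * 500 / 60000
  = 3141592.65 / 60000
  = 52.36 kW


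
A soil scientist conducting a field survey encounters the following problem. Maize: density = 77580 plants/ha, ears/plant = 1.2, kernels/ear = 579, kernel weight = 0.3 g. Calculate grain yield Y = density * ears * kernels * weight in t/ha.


Y = density * ears * kernels * kw
  = 77580 * 1.2 * 579 * 0.3 g/ha
  = 16170775.20 g/ha
  = 16170.78 kg/ha = 16.17 t/ha


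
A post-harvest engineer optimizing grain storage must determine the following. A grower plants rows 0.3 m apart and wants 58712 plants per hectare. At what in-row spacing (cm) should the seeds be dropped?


spacing = 10000 / (row_sp * density)
        = 10000 / (0.3 * 58712)
        = 10000 / 17613.60
        = 0.56774 m = 56.77 cm


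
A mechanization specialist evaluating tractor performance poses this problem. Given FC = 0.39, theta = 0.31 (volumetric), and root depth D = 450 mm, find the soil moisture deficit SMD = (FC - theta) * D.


SMD = (FC - theta) * D
    = (0.39 - 0.31) * 450
    = 0.080 * 450
    = 36 mm


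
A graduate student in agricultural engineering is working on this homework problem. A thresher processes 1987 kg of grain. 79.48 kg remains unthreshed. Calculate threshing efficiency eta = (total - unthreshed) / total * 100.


eta = (total - unthreshed) / total * 100
    = (1987 - 79.48) / 1987 * 100
    = 1907.52 / 1987 * 100
    = 96%


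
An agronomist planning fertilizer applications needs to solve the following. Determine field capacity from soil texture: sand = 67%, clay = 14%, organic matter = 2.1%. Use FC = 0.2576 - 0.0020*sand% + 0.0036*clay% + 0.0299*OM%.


FC = 0.2576 - 0.0020*67 + 0.0036*14 + 0.0299*2.1
   = 0.2576 - 0.1340 + 0.0504 + 0.0628
   = 0.2368


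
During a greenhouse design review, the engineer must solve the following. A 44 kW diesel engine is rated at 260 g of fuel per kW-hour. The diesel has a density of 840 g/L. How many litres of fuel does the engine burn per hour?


FC = P * BSFC / rho_fuel
   = 44 * 260 / 840
   = 11440 / 840
   = 13.62 L/h


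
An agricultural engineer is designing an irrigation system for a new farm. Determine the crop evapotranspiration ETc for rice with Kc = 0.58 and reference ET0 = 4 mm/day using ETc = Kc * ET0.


ETc = Kc * ET0
    = 0.58 * 4
    = 2.32 mm/day


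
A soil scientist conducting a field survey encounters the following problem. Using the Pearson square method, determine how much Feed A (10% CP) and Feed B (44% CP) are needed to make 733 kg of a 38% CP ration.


parts_A = CP_b - target = 44 - 38 = 6
parts_B = target - CP_a = 38 - 10 = 28
total_parts = 6 + 28 = 34
Feed A = 733 * 6 / 34 = 129.35 kg
Feed B = 733 * 28 / 34 = 603.65 kg

129.35 kg


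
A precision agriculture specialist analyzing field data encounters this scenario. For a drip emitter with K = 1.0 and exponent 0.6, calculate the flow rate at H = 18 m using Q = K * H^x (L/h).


Q = K * H^x
  = 1.0 * 18^0.6
  = 1.0 * 5.6645
  = 5.66 L/h


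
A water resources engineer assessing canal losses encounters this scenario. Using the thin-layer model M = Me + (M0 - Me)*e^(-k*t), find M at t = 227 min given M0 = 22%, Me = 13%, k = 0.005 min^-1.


M = Me + (M0 - Me) * e^(-k*t)
  = 13 + (22 - 13) * e^(-0.005*227)
  = 13 + 9 * e^(-1.135)
  = 13 + 9 * 0.32142
  = 13 + 2.8928
  = 15.89%


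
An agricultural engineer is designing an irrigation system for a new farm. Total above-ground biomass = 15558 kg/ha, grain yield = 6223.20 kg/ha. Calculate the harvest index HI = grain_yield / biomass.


HI = grain_yield / biomass
   = 6223.20 / 15558
   = 0.40


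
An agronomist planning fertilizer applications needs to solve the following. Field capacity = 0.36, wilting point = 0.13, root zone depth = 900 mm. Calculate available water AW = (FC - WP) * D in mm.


AW = (FC - WP) * D
   = (0.36 - 0.13) * 900
   = 0.23 * 900
   = 207 mm


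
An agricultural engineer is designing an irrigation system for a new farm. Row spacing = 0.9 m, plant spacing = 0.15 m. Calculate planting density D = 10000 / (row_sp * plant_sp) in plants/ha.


D = 10000 / (row_sp * plant_sp)
  = 10000 / (0.9 * 0.15)
  = 10000 / 0.1350
  = 74074.07 plants/ha


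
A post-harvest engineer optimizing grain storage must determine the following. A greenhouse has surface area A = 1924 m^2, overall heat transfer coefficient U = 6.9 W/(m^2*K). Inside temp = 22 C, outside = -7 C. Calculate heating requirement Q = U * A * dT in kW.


dT = 22 - (-7) = 29 K
Q = U * A * dT
  = 6.9 * 1924 * 29
  = 384992.40 W = 384.99 kW
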